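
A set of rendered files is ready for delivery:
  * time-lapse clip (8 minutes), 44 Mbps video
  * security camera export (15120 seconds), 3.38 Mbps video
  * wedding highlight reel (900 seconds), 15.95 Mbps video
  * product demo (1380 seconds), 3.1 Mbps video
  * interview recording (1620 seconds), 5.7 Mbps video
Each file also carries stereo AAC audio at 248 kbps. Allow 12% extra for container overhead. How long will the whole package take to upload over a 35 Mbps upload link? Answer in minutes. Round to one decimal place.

56.0 minutes

Audio: 248 kbps = 0.248 Mbps.
time-lapse clip: 44.248 Mbps × 480 s × 1.12 = 23787.7 Mb
security camera export: 3.628 Mbps × 15120 s × 1.12 = 61438.0 Mb
wedding highlight reel: 16.198 Mbps × 900 s × 1.12 = 16327.6 Mb
product demo: 3.348 Mbps × 1380 s × 1.12 = 5174.7 Mb
interview recording: 5.948 Mbps × 1620 s × 1.12 = 10792.1 Mb
Total: 117520.0 Mb = 14690.0 MB.
At 35 Mbps: 117520.0 / 35 = 3358 s ≈ 56 minutes.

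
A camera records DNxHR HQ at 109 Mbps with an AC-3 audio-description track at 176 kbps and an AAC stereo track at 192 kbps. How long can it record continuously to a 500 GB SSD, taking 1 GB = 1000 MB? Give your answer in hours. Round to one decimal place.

Audio total: 176 + 192 = 368 kbps = 0.368 Mbps.
Total bitrate: 109 + 0.368 = 109.368 Mbps.
Capacity: 500 GB = 4,000,000 Mb.
Recording time: 4,000,000 / 109.368 = 36,574 s ≈ 10.2 hours.

10.2 hours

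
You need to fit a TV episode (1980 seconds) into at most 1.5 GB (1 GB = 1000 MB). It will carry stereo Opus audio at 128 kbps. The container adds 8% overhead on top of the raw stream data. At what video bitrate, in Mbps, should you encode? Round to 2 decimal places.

5.48 Mbps

Budget: 1.5 GB = 12000.0 Mb.
Stream payload after overhead: 12000.0 / 1.08 = 11111.1 Mb.
Total bitrate budget: 11111.1 Mb / 1980 s = 5.612 Mbps.
Audio: 128 kbps = 0.128 Mbps.
Video: 5.612 − 0.128 = 5.484 Mbps.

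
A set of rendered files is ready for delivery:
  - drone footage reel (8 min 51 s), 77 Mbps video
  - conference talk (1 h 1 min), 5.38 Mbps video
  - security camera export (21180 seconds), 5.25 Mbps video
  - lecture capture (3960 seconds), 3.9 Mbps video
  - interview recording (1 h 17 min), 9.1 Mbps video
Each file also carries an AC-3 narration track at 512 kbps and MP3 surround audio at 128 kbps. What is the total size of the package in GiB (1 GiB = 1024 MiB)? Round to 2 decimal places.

29.22 GiB

Audio total: 512 + 128 = 640 kbps = 0.640 Mbps.
drone footage reel: 77.640 Mbps × 531 s = 41226.8 Mb
conference talk: 6.020 Mbps × 3660 s = 22033.2 Mb
security camera export: 5.890 Mbps × 21180 s = 124750.2 Mb
lecture capture: 4.540 Mbps × 3960 s = 17978.4 Mb
interview recording: 9.740 Mbps × 4620 s = 44998.8 Mb
Total: 250987.4 Mb = 31373.4 MB.
= 29.22 GiB.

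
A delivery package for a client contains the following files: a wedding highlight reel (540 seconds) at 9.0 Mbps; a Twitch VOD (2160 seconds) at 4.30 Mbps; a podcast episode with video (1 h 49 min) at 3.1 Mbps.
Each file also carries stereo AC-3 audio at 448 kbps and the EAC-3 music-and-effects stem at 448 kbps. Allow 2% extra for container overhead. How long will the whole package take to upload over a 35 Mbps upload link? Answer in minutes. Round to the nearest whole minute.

Audio total: 448 + 448 = 896 kbps = 0.896 Mbps.
wedding highlight reel: 9.896 Mbps × 540 s × 1.02 = 5450.7 Mb
Twitch VOD: 5.196 Mbps × 2160 s × 1.02 = 11447.8 Mb
podcast episode with video: 3.996 Mbps × 6540 s × 1.02 = 26656.5 Mb
Total: 43555.1 Mb = 5444.4 MB.
At 35 Mbps: 43555.1 / 35 = 1244 s ≈ 20.7 minutes.

21 minutes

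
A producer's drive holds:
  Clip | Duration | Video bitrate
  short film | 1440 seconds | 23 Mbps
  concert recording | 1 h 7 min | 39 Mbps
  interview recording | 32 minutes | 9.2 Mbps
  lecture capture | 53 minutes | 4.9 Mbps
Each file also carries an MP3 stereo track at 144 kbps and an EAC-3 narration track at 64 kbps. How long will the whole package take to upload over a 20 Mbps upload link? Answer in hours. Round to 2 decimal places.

Audio total: 144 + 64 = 208 kbps = 0.208 Mbps.
short film: 23.208 Mbps × 1440 s = 33419.5 Mb
concert recording: 39.208 Mbps × 4020 s = 157616.2 Mb
interview recording: 9.408 Mbps × 1920 s = 18063.4 Mb
lecture capture: 5.108 Mbps × 3180 s = 16243.4 Mb
Total: 225342.5 Mb = 28167.8 MB.
At 20 Mbps: 225342.5 / 20 = 11267 s ≈ 3.13 hours.

3.13 hours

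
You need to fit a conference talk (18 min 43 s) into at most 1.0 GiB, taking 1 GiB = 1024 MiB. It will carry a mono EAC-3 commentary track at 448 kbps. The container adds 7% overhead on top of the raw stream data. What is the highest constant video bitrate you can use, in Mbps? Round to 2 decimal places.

Budget: 1.0 GiB = 8589.9 Mb.
Stream payload after overhead: 8589.9 / 1.07 = 8028.0 Mb.
18 min 43 s = 1123 s
Total bitrate budget: 8028.0 Mb / 1123 s = 7.149 Mbps.
Audio: 448 kbps = 0.448 Mbps.
Video: 7.149 − 0.448 = 6.701 Mbps.

6.70 Mbps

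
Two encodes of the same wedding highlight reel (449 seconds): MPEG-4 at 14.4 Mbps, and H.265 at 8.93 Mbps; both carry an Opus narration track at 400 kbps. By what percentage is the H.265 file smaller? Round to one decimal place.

Audio: 400 kbps = 0.400 Mbps.
MPEG-4: 14.800 Mbps × 449 s = 6645.2 Mb = 0.831 GB.
H.265: 9.330 Mbps × 449 s = 4189.2 Mb = 0.524 GB.
Reduction: (1 − 0.524/0.831) × 100 = 36.96%.

37.0%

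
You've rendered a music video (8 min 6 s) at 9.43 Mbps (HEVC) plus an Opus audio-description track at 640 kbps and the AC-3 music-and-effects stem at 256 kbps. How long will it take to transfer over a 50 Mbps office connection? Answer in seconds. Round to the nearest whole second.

100 seconds

8 min 6 s = 486 s
Audio total: 640 + 256 = 896 kbps = 0.896 Mbps.
Total bitrate: 10.326 Mbps.
File: 10.326 Mbps × 486 s = 5018.4 Mb.
At 50 Mbps: 5018.4 / 50 = 100.4 s ≈ 100 seconds.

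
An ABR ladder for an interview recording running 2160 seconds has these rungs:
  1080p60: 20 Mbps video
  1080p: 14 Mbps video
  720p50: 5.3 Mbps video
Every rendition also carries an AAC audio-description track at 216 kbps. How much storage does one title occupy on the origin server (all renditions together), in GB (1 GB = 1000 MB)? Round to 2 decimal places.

10.79 GB

Audio: 216 kbps = 0.216 Mbps.
Sum of rendition bitrates: (20+0.216) + (14+0.216) + (5.3+0.216) = 39.948 Mbps.
× 2160 s = 86,288 Mb = 10,786 MB = 10.79 GB.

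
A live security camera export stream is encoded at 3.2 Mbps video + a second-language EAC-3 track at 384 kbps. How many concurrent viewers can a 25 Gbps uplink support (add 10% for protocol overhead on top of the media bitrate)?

6341

Audio: 384 kbps = 0.384 Mbps.
Per-viewer media rate: 3.584 Mbps.
On the wire with 10% overhead: 3.942 Mbps.
25 Gbps = 25,000 Mbps; 25,000 / 3.942 = 6341.31 → 6341 viewers.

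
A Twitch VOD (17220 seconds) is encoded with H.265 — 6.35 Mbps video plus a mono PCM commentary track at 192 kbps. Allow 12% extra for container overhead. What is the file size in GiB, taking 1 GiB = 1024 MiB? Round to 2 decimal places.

Audio: 192 kbps = 0.192 Mbps.
Total bitrate: 6.35 + 0.192 = 6.542 Mbps.
Stream data: 6.542 Mbps × 17220 s = 112653.2 Mb.
With 12% container overhead: ×1.12.
126,172 Mb = 15,771,453,600 bytes ÷ 1,073,741,824 = 14.69 GiB.

14.69 GiB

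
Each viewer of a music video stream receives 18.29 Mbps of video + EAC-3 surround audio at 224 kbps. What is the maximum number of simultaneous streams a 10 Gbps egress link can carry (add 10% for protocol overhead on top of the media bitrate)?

491

Audio: 224 kbps = 0.224 Mbps.
Per-viewer media rate: 18.514 Mbps.
On the wire with 10% overhead: 20.365 Mbps.
10 Gbps = 10,000 Mbps; 10,000 / 20.365 = 491.03 → 491 viewers.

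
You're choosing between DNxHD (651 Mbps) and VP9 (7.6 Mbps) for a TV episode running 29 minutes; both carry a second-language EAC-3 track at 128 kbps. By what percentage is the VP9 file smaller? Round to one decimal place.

29 min = 1740 s
Audio: 128 kbps = 0.128 Mbps.
DNxHD: 651.128 Mbps × 1740 s = 1132962.7 Mb = 141.620 GB.
VP9: 7.728 Mbps × 1740 s = 13446.7 Mb = 1.681 GB.
Reduction: (1 − 1.681/141.620) × 100 = 98.81%.

98.8%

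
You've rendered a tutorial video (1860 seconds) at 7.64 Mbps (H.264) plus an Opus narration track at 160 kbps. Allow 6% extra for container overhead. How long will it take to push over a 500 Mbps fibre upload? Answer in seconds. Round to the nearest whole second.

Audio: 160 kbps = 0.160 Mbps.
Total bitrate: 7.800 Mbps.
File: 7.800 Mbps × 1860 s = 14508.0 Mb.
With 6% container overhead: ×1.06. → 15378.5 Mb.
At 500 Mbps: 15378.5 / 500 = 30.8 s ≈ 30.8 seconds.

31 seconds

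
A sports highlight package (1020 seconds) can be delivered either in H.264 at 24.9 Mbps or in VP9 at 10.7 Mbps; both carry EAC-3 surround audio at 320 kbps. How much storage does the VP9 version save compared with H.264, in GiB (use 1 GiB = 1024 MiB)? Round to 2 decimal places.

Audio: 320 kbps = 0.320 Mbps.
H.264: 25.220 Mbps × 1020 s = 25724.4 Mb = 2.995 GiB.
VP9: 11.020 Mbps × 1020 s = 11240.4 Mb = 1.309 GiB.
Saving: 2.995 − 1.309 = 1.686 GiB.

1.69 GiB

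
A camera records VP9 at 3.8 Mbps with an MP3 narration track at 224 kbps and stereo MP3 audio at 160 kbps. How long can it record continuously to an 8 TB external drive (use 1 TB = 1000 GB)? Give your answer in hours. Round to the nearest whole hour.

4249 hours

Audio total: 224 + 160 = 384 kbps = 0.384 Mbps.
Total bitrate: 3.8 + 0.384 = 4.184 Mbps.
Capacity: 8 TB = 64,000,000 Mb.
Recording time: 64,000,000 / 4.184 = 15,296,367 s ≈ 4,249 hours.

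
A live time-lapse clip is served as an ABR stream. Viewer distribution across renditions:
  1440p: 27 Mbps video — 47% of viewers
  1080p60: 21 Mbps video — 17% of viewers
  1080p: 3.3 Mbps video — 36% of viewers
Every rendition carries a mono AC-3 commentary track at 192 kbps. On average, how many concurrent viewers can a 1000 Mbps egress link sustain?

Audio: 192 kbps = 0.192 Mbps.
Average per-viewer bitrate: 0.47×27.192 + 0.17×21.192 + 0.36×3.492 = 17.640 Mbps.
1000 Mbps = 1,000 Mbps; 1,000 / 17.640 = 56.69 → 56.

56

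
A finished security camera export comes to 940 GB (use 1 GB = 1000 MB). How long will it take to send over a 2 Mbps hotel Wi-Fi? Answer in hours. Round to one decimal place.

File: 940 GB = 7520000.0 Mb.
At 2 Mbps: 7520000.0 / 2 = 3760000.0 s ≈ 1.04e+03 hours.

1044.4 hours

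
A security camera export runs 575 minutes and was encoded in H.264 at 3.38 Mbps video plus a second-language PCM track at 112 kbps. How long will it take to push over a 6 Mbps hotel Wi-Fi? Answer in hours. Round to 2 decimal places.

5.58 hours

575 min = 34500 s
Audio: 112 kbps = 0.112 Mbps.
Total bitrate: 3.492 Mbps.
File: 3.492 Mbps × 34500 s = 120474.0 Mb.
At 6 Mbps: 120474.0 / 6 = 20079.0 s ≈ 5.58 hours.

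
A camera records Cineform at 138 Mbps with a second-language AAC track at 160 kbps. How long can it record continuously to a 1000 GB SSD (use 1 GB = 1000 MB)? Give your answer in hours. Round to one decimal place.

16.1 hours

Audio: 160 kbps = 0.160 Mbps.
Total bitrate: 138 + 0.160 = 138.160 Mbps.
Capacity: 1000 GB = 8,000,000 Mb.
Recording time: 8,000,000 / 138.160 = 57,904 s ≈ 16.1 hours.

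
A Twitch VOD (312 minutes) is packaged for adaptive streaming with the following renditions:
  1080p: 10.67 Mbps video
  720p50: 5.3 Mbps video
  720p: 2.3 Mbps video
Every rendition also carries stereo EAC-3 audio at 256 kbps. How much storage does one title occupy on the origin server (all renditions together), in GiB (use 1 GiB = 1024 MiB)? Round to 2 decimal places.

312 min = 18720 s
Audio: 256 kbps = 0.256 Mbps.
Sum of rendition bitrates: (10.67+0.256) + (5.3+0.256) + (2.3+0.256) = 19.038 Mbps.
× 18720 s = 356,391 Mb = 44,549 MB = 41.49 GiB.

41.49 GiB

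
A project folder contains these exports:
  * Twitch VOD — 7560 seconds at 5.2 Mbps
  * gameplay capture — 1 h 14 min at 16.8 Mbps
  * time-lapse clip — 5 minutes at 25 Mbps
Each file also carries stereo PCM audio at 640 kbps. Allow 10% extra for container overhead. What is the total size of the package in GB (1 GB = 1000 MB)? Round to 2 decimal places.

17.78 GB

Audio: 640 kbps = 0.640 Mbps.
Twitch VOD: 5.840 Mbps × 7560 s × 1.10 = 48565.4 Mb
gameplay capture: 17.440 Mbps × 4440 s × 1.10 = 85177.0 Mb
time-lapse clip: 25.640 Mbps × 300 s × 1.10 = 8461.2 Mb
Total: 142203.6 Mb = 17775.5 MB.
= 17.78 GB.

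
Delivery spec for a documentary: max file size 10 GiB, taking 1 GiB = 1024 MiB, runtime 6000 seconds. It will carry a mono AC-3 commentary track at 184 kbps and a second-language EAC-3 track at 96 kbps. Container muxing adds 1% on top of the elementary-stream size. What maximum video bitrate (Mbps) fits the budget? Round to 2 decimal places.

Budget: 10 GiB = 85899.3 Mb.
Stream payload after overhead: 85899.3 / 1.01 = 85048.9 Mb.
Total bitrate budget: 85048.9 Mb / 6000 s = 14.175 Mbps.
Audio total: 184 + 96 = 280 kbps = 0.280 Mbps.
Video: 14.175 − 0.280 = 13.895 Mbps.

13.89 Mbps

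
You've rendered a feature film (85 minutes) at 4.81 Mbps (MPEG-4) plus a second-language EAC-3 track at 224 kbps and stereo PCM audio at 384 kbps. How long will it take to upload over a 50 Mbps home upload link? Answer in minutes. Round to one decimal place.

9.2 minutes

85 min = 5100 s
Audio total: 224 + 384 = 608 kbps = 0.608 Mbps.
Total bitrate: 5.418 Mbps.
File: 5.418 Mbps × 5100 s = 27631.8 Mb.
At 50 Mbps: 27631.8 / 50 = 552.6 s ≈ 9.21 minutes.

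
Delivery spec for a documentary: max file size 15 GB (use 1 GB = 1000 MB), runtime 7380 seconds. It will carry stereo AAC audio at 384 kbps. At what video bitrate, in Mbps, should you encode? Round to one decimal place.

Budget: 15 GB = 120000.0 Mb.
Total bitrate budget: 120000.0 Mb / 7380 s = 16.260 Mbps.
Audio: 384 kbps = 0.384 Mbps.
Video: 16.260 − 0.384 = 15.876 Mbps.

15.9 Mbps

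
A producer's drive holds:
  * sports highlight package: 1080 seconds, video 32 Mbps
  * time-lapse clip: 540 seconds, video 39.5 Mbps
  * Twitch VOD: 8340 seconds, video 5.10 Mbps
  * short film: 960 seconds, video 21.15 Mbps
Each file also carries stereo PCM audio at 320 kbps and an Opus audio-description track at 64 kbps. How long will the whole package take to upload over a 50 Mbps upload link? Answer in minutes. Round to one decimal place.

Audio total: 320 + 64 = 384 kbps = 0.384 Mbps.
sports highlight package: 32.384 Mbps × 1080 s = 34974.7 Mb
time-lapse clip: 39.884 Mbps × 540 s = 21537.4 Mb
Twitch VOD: 5.484 Mbps × 8340 s = 45736.6 Mb
short film: 21.534 Mbps × 960 s = 20672.6 Mb
Total: 122921.3 Mb = 15365.2 MB.
At 50 Mbps: 122921.3 / 50 = 2458 s ≈ 41 minutes.

41.0 minutes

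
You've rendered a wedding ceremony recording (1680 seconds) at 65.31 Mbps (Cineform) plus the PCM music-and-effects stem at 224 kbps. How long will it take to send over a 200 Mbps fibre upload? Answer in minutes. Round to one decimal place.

9.2 minutes

Audio: 224 kbps = 0.224 Mbps.
Total bitrate: 65.534 Mbps.
File: 65.534 Mbps × 1680 s = 110097.1 Mb.
At 200 Mbps: 110097.1 / 200 = 550.5 s ≈ 9.17 minutes.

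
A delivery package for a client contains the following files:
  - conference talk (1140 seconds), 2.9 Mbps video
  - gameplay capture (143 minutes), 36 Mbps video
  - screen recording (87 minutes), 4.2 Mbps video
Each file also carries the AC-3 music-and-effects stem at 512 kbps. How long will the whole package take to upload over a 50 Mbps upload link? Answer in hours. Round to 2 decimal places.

Audio: 512 kbps = 0.512 Mbps.
conference talk: 3.412 Mbps × 1140 s = 3889.7 Mb
gameplay capture: 36.512 Mbps × 8580 s = 313273.0 Mb
screen recording: 4.712 Mbps × 5220 s = 24596.6 Mb
Total: 341759.3 Mb = 42719.9 MB.
At 50 Mbps: 341759.3 / 50 = 6835 s ≈ 1.9 hours.

1.90 hours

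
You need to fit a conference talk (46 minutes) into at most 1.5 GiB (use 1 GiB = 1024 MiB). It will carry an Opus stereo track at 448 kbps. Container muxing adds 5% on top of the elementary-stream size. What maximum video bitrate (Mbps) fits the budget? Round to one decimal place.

4.0 Mbps

Budget: 1.5 GiB = 12884.9 Mb.
Stream payload after overhead: 12884.9 / 1.05 = 12271.3 Mb.
46 min = 2760 s
Total bitrate budget: 12271.3 Mb / 2760 s = 4.446 Mbps.
Audio: 448 kbps = 0.448 Mbps.
Video: 4.446 − 0.448 = 3.998 Mbps.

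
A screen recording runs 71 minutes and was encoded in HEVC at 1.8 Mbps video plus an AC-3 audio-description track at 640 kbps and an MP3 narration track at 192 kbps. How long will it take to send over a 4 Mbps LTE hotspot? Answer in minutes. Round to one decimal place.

71 min = 4260 s
Audio total: 640 + 192 = 832 kbps = 0.832 Mbps.
Total bitrate: 2.632 Mbps.
File: 2.632 Mbps × 4260 s = 11212.3 Mb.
At 4 Mbps: 11212.3 / 4 = 2803.1 s ≈ 46.7 minutes.

46.7 minutes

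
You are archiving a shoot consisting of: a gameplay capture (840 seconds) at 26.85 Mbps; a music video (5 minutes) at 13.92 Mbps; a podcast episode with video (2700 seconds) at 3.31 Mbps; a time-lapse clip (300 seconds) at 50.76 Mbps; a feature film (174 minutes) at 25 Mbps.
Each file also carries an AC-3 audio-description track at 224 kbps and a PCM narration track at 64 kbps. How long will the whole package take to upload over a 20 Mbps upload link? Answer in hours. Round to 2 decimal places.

Audio total: 224 + 64 = 288 kbps = 0.288 Mbps.
gameplay capture: 27.138 Mbps × 840 s = 22795.9 Mb
music video: 14.208 Mbps × 300 s = 4262.4 Mb
podcast episode with video: 3.598 Mbps × 2700 s = 9714.6 Mb
time-lapse clip: 51.048 Mbps × 300 s = 15314.4 Mb
feature film: 25.288 Mbps × 10440 s = 264006.7 Mb
Total: 316094.0 Mb = 39511.8 MB.
At 20 Mbps: 316094.0 / 20 = 15805 s ≈ 4.39 hours.

4.39 hours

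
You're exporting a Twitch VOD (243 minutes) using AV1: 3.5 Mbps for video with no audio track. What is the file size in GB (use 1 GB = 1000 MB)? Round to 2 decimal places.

243 min = 14580 s
Total bitrate: 3.5 Mbps.
Stream data: 3.500 Mbps × 14580 s = 51030.0 Mb.
51,030 Mb ÷ 8 = 6,379 MB → 6.379 GB.

6.38 GB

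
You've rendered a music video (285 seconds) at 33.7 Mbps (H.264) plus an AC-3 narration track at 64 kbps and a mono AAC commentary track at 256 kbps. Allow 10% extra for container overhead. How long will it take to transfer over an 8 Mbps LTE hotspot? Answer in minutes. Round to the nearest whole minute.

Audio total: 64 + 256 = 320 kbps = 0.320 Mbps.
Total bitrate: 34.020 Mbps.
File: 34.020 Mbps × 285 s = 9695.7 Mb.
With 10% container overhead: ×1.10. → 10665.3 Mb.
At 8 Mbps: 10665.3 / 8 = 1333.2 s ≈ 22.2 minutes.

22 minutes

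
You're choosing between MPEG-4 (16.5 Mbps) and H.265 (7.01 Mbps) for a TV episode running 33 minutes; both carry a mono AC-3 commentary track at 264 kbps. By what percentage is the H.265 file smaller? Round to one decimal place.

56.6%

33 min = 1980 s
Audio: 264 kbps = 0.264 Mbps.
MPEG-4: 16.764 Mbps × 1980 s = 33192.7 Mb = 3.864 GiB.
H.265: 7.274 Mbps × 1980 s = 14402.5 Mb = 1.677 GiB.
Reduction: (1 − 1.677/3.864) × 100 = 56.61%.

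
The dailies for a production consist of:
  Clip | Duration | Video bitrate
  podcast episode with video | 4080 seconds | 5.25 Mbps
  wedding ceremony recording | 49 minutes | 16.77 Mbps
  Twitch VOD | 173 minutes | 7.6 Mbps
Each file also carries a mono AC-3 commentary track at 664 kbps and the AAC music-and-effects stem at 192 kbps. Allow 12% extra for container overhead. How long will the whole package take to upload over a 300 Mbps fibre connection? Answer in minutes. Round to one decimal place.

Audio total: 664 + 192 = 856 kbps = 0.856 Mbps.
podcast episode with video: 6.106 Mbps × 4080 s × 1.12 = 27902.0 Mb
wedding ceremony recording: 17.626 Mbps × 2940 s × 1.12 = 58038.9 Mb
Twitch VOD: 8.456 Mbps × 10380 s × 1.12 = 98306.1 Mb
Total: 184246.9 Mb = 23030.9 MB.
At 300 Mbps: 184246.9 / 300 = 614 s ≈ 10.2 minutes.

10.2 minutes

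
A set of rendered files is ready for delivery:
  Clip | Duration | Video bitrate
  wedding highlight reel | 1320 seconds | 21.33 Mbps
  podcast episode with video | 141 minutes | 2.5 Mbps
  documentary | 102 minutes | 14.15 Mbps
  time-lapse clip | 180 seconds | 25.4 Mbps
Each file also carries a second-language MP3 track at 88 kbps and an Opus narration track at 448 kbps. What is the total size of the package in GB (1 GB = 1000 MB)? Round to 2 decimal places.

Audio total: 88 + 448 = 536 kbps = 0.536 Mbps.
wedding highlight reel: 21.866 Mbps × 1320 s = 28863.1 Mb
podcast episode with video: 3.036 Mbps × 8460 s = 25684.6 Mb
documentary: 14.686 Mbps × 6120 s = 89878.3 Mb
time-lapse clip: 25.936 Mbps × 180 s = 4668.5 Mb
Total: 149094.5 Mb = 18636.8 MB.
= 18.64 GB.

18.64 GB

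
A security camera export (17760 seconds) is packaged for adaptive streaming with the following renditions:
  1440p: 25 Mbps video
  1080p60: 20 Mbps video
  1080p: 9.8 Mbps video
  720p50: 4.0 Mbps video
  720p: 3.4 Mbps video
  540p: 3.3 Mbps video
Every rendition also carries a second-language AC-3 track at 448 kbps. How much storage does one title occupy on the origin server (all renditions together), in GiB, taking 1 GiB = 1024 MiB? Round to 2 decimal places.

Audio: 448 kbps = 0.448 Mbps.
Sum of rendition bitrates: (25+0.448) + (20+0.448) + (9.8+0.448) + (4.0+0.448) + (3.4+0.448) + (3.3+0.448) = 68.188 Mbps.
× 17760 s = 1,211,019 Mb = 151,377 MB = 141.0 GiB.

140.98 GiB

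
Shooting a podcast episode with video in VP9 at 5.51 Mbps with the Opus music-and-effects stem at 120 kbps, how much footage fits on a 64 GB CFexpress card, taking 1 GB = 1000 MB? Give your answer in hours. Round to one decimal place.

Audio: 120 kbps = 0.120 Mbps.
Total bitrate: 5.51 + 0.120 = 5.630 Mbps.
Capacity: 64 GB = 512,000 Mb.
Recording time: 512,000 / 5.630 = 90,941 s ≈ 25.3 hours.

25.3 hours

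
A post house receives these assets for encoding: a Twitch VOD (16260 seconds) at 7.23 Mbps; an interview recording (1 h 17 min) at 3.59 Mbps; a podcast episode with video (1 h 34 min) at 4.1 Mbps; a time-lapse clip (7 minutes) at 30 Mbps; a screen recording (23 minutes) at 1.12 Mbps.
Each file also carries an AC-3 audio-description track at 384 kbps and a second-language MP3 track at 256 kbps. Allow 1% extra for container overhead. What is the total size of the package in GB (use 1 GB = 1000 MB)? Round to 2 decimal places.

23.93 GB

Audio total: 384 + 256 = 640 kbps = 0.640 Mbps.
Twitch VOD: 7.870 Mbps × 16260 s × 1.01 = 129245.9 Mb
interview recording: 4.230 Mbps × 4620 s × 1.01 = 19738.0 Mb
podcast episode with video: 4.740 Mbps × 5640 s × 1.01 = 27000.9 Mb
time-lapse clip: 30.640 Mbps × 420 s × 1.01 = 12997.5 Mb
screen recording: 1.760 Mbps × 1380 s × 1.01 = 2453.1 Mb
Total: 191435.4 Mb = 23929.4 MB.
= 23.93 GB.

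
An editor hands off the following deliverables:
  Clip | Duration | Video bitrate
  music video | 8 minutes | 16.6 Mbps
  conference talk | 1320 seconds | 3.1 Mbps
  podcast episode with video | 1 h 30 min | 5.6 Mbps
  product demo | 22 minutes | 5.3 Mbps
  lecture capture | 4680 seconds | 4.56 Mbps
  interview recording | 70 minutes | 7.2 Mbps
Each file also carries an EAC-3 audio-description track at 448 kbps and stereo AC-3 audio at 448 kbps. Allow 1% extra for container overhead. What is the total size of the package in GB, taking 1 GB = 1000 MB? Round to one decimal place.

14.7 GB

Audio total: 448 + 448 = 896 kbps = 0.896 Mbps.
music video: 17.496 Mbps × 480 s × 1.01 = 8482.1 Mb
conference talk: 3.996 Mbps × 1320 s × 1.01 = 5327.5 Mb
podcast episode with video: 6.496 Mbps × 5400 s × 1.01 = 35429.2 Mb
product demo: 6.196 Mbps × 1320 s × 1.01 = 8260.5 Mb
lecture capture: 5.456 Mbps × 4680 s × 1.01 = 25789.4 Mb
interview recording: 8.096 Mbps × 4200 s × 1.01 = 34343.2 Mb
Total: 117631.9 Mb = 14704.0 MB.
= 14.70 GB.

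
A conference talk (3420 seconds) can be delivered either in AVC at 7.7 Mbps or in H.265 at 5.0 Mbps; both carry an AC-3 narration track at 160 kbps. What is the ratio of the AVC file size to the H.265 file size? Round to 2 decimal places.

Audio: 160 kbps = 0.160 Mbps.
AVC: 7.860 Mbps × 3420 s = 26881.2 Mb = 3.360 GB.
H.265: 5.160 Mbps × 3420 s = 17647.2 Mb = 2.206 GB.
Ratio: 3.360 / 2.206 = 1.523.

1.52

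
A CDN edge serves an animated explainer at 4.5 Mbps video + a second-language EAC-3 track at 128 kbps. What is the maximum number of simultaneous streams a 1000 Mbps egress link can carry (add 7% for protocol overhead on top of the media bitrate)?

Audio: 128 kbps = 0.128 Mbps.
Per-viewer media rate: 4.628 Mbps.
On the wire with 7% overhead: 4.952 Mbps.
1000 Mbps = 1,000 Mbps; 1,000 / 4.952 = 201.94 → 201 viewers.

201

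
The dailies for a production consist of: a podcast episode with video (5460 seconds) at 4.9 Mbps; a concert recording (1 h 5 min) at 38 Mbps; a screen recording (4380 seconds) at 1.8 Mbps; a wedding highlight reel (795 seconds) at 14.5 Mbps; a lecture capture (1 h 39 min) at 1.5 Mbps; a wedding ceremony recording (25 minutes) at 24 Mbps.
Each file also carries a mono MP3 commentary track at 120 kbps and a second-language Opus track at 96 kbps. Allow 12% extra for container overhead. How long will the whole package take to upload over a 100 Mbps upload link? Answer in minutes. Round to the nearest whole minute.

Audio total: 120 + 96 = 216 kbps = 0.216 Mbps.
podcast episode with video: 5.116 Mbps × 5460 s × 1.12 = 31285.4 Mb
concert recording: 38.216 Mbps × 3900 s × 1.12 = 166927.5 Mb
screen recording: 2.016 Mbps × 4380 s × 1.12 = 9889.7 Mb
wedding highlight reel: 14.716 Mbps × 795 s × 1.12 = 13103.1 Mb
lecture capture: 1.716 Mbps × 5940 s × 1.12 = 11416.2 Mb
wedding ceremony recording: 24.216 Mbps × 1500 s × 1.12 = 40682.9 Mb
Total: 273304.8 Mb = 34163.1 MB.
At 100 Mbps: 273304.8 / 100 = 2733 s ≈ 45.6 minutes.

46 minutes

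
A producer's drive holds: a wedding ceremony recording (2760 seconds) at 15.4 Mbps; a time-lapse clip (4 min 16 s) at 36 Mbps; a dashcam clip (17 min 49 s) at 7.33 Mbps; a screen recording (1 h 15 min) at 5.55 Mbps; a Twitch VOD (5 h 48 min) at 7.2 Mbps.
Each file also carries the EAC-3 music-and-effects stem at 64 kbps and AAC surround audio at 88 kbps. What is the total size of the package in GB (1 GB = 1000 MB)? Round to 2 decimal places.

29.92 GB

Audio total: 64 + 88 = 152 kbps = 0.152 Mbps.
wedding ceremony recording: 15.552 Mbps × 2760 s = 42923.5 Mb
time-lapse clip: 36.152 Mbps × 256 s = 9254.9 Mb
dashcam clip: 7.482 Mbps × 1069 s = 7998.3 Mb
screen recording: 5.702 Mbps × 4500 s = 25659.0 Mb
Twitch VOD: 7.352 Mbps × 20880 s = 153509.8 Mb
Total: 239345.5 Mb = 29918.2 MB.
= 29.92 GB.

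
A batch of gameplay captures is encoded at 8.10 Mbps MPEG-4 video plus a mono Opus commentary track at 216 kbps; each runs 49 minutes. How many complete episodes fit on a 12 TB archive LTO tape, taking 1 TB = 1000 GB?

49 min = 2940 s
Audio: 216 kbps = 0.216 Mbps.
Total bitrate: 8.316 Mbps.
Per item: 8.316 Mbps × 2940 s = 24,449 Mb = 3,056 MB.
Capacity: 12 TB = 96,000,000 Mb; 3926.53 items → 3926 complete.

3926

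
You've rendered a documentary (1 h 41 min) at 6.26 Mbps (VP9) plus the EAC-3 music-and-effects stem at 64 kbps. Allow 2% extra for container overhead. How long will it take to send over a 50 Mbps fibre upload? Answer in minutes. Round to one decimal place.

1 h 41 min = 101 min = 6060 s
Audio: 64 kbps = 0.064 Mbps.
Total bitrate: 6.324 Mbps.
File: 6.324 Mbps × 6060 s = 38323.4 Mb.
With 2% container overhead: ×1.02. → 39089.9 Mb.
At 50 Mbps: 39089.9 / 50 = 781.8 s ≈ 13 minutes.

13.0 minutes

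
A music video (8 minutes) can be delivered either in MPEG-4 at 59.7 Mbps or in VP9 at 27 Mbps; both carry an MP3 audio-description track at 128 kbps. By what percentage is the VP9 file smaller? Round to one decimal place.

8 min = 480 s
Audio: 128 kbps = 0.128 Mbps.
MPEG-4: 59.828 Mbps × 480 s = 28717.4 Mb = 3.343 GiB.
VP9: 27.128 Mbps × 480 s = 13021.4 Mb = 1.516 GiB.
Reduction: (1 − 1.516/3.343) × 100 = 54.66%.

54.7%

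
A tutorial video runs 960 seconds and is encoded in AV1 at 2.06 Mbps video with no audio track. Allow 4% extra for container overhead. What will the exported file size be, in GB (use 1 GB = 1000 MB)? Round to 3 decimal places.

0.257 GB

Total bitrate: 2.06 Mbps.
Stream data: 2.060 Mbps × 960 s = 1977.6 Mb.
With 4% container overhead: ×1.04.
2,057 Mb ÷ 8 = 257.1 MB → 0.2571 GB.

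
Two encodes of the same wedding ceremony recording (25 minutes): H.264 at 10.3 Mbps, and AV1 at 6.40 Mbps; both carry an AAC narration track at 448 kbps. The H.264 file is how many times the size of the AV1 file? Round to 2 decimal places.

1.57

25 min = 1500 s
Audio: 448 kbps = 0.448 Mbps.
H.264: 10.748 Mbps × 1500 s = 16122.0 Mb = 2.015 GB.
AV1: 6.848 Mbps × 1500 s = 10272.0 Mb = 1.284 GB.
Ratio: 2.015 / 1.284 = 1.570.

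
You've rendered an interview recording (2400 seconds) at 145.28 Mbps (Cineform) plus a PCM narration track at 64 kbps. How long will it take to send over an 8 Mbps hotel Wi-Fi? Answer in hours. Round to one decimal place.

Audio: 64 kbps = 0.064 Mbps.
Total bitrate: 145.344 Mbps.
File: 145.344 Mbps × 2400 s = 348825.6 Mb.
At 8 Mbps: 348825.6 / 8 = 43603.2 s ≈ 12.1 hours.

12.1 hours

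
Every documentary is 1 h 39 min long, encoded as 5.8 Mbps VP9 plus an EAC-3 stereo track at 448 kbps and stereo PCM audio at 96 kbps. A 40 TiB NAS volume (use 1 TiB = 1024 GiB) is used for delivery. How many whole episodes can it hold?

9336

1 h 39 min = 99 min = 5940 s
Audio total: 448 + 96 = 544 kbps = 0.544 Mbps.
Total bitrate: 6.344 Mbps.
Per item: 6.344 Mbps × 5940 s = 37,683 Mb = 4,710 MB.
Capacity: 40 TiB = 351,843,721 Mb; 9336.85 items → 9336 complete.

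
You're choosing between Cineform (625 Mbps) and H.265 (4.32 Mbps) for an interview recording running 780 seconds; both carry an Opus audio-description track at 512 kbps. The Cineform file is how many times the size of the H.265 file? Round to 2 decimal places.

129.45

Audio: 512 kbps = 0.512 Mbps.
Cineform: 625.512 Mbps × 780 s = 487899.4 Mb = 60.987 GB.
H.265: 4.832 Mbps × 780 s = 3769.0 Mb = 0.471 GB.
Ratio: 60.987 / 0.471 = 129.452.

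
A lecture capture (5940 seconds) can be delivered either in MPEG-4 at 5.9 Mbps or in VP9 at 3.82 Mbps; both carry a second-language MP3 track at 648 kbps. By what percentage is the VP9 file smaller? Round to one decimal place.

Audio: 648 kbps = 0.648 Mbps.
MPEG-4: 6.548 Mbps × 5940 s = 38895.1 Mb = 4.862 GB.
VP9: 4.468 Mbps × 5940 s = 26539.9 Mb = 3.317 GB.
Reduction: (1 − 3.317/4.862) × 100 = 31.77%.

31.8%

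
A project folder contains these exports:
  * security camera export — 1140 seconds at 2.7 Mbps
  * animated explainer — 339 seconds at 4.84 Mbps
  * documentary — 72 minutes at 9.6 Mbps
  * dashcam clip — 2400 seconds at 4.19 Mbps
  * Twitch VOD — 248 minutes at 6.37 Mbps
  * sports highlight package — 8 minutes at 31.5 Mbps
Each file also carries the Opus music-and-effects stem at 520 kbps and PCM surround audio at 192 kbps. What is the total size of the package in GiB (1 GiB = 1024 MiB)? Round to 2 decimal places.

Audio total: 520 + 192 = 712 kbps = 0.712 Mbps.
security camera export: 3.412 Mbps × 1140 s = 3889.7 Mb
animated explainer: 5.552 Mbps × 339 s = 1882.1 Mb
documentary: 10.312 Mbps × 4320 s = 44547.8 Mb
dashcam clip: 4.902 Mbps × 2400 s = 11764.8 Mb
Twitch VOD: 7.082 Mbps × 14880 s = 105380.2 Mb
sports highlight package: 32.212 Mbps × 480 s = 15461.8 Mb
Total: 182926.4 Mb = 22865.8 MB.
= 21.30 GiB.

21.30 GiB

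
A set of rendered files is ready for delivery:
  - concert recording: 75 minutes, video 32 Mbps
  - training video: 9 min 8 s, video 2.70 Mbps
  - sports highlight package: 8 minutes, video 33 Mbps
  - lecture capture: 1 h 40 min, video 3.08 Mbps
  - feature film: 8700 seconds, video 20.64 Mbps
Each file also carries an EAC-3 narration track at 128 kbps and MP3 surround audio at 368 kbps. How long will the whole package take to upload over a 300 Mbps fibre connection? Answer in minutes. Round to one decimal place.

20.5 minutes

Audio total: 128 + 368 = 496 kbps = 0.496 Mbps.
concert recording: 32.496 Mbps × 4500 s = 146232.0 Mb
training video: 3.196 Mbps × 548 s = 1751.4 Mb
sports highlight package: 33.496 Mbps × 480 s = 16078.1 Mb
lecture capture: 3.576 Mbps × 6000 s = 21456.0 Mb
feature film: 21.136 Mbps × 8700 s = 183883.2 Mb
Total: 369400.7 Mb = 46175.1 MB.
At 300 Mbps: 369400.7 / 300 = 1231 s ≈ 20.5 minutes.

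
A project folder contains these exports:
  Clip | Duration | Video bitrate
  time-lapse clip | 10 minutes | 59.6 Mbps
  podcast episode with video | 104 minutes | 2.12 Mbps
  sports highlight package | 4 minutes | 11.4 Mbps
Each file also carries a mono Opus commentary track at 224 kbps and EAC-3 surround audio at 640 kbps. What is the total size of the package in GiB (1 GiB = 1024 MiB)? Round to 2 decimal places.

6.73 GiB

Audio total: 224 + 640 = 864 kbps = 0.864 Mbps.
time-lapse clip: 60.464 Mbps × 600 s = 36278.4 Mb
podcast episode with video: 2.984 Mbps × 6240 s = 18620.2 Mb
sports highlight package: 12.264 Mbps × 240 s = 2943.4 Mb
Total: 57841.9 Mb = 7230.2 MB.
= 6.734 GiB.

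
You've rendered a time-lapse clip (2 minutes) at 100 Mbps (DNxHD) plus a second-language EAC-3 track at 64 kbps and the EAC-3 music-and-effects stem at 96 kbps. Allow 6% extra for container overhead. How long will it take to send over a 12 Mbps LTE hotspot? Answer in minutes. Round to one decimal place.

17.7 minutes

2 min = 120 s
Audio total: 64 + 96 = 160 kbps = 0.160 Mbps.
Total bitrate: 100.160 Mbps.
File: 100.160 Mbps × 120 s = 12019.2 Mb.
With 6% container overhead: ×1.06. → 12740.4 Mb.
At 12 Mbps: 12740.4 / 12 = 1061.7 s ≈ 17.7 minutes.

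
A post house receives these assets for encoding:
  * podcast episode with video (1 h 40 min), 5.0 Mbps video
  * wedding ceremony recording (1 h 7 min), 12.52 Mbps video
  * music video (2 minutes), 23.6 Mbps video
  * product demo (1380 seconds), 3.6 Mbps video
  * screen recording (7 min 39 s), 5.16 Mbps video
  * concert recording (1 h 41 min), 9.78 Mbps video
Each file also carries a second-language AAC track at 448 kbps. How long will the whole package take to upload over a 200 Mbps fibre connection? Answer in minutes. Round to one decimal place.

Audio: 448 kbps = 0.448 Mbps.
podcast episode with video: 5.448 Mbps × 6000 s = 32688.0 Mb
wedding ceremony recording: 12.968 Mbps × 4020 s = 52131.4 Mb
music video: 24.048 Mbps × 120 s = 2885.8 Mb
product demo: 4.048 Mbps × 1380 s = 5586.2 Mb
screen recording: 5.608 Mbps × 459 s = 2574.1 Mb
concert recording: 10.228 Mbps × 6060 s = 61981.7 Mb
Total: 157847.1 Mb = 19730.9 MB.
At 200 Mbps: 157847.1 / 200 = 789 s ≈ 13.2 minutes.

13.2 minutes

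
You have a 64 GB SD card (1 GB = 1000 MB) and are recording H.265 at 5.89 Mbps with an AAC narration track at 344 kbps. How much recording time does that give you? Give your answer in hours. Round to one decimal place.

Audio: 344 kbps = 0.344 Mbps.
Total bitrate: 5.89 + 0.344 = 6.234 Mbps.
Capacity: 64 GB = 512,000 Mb.
Recording time: 512,000 / 6.234 = 82,130 s ≈ 22.8 hours.

22.8 hours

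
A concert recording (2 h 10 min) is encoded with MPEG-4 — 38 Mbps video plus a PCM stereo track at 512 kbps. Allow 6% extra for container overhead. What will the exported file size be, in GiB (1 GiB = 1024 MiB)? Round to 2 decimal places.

37.07 GiB

2 h 10 min = 130 min = 7800 s
Audio: 512 kbps = 0.512 Mbps.
Total bitrate: 38 + 0.512 = 38.512 Mbps.
Stream data: 38.512 Mbps × 7800 s = 300393.6 Mb.
With 6% container overhead: ×1.06.
318,417 Mb = 39,802,152,000 bytes ÷ 1,073,741,824 = 37.07 GiB.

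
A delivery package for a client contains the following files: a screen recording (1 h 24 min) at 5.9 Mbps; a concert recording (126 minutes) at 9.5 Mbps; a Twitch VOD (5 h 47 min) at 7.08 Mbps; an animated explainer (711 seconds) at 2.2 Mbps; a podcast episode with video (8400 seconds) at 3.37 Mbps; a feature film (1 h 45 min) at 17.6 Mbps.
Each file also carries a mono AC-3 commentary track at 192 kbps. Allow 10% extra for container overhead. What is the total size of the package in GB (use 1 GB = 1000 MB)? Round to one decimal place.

54.9 GB

Audio: 192 kbps = 0.192 Mbps.
screen recording: 6.092 Mbps × 5040 s × 1.10 = 33774.0 Mb
concert recording: 9.692 Mbps × 7560 s × 1.10 = 80598.7 Mb
Twitch VOD: 7.272 Mbps × 20820 s × 1.10 = 166543.3 Mb
animated explainer: 2.392 Mbps × 711 s × 1.10 = 1870.8 Mb
podcast episode with video: 3.562 Mbps × 8400 s × 1.10 = 32912.9 Mb
feature film: 17.792 Mbps × 6300 s × 1.10 = 123298.6 Mb
Total: 438998.3 Mb = 54874.8 MB.
= 54.87 GB.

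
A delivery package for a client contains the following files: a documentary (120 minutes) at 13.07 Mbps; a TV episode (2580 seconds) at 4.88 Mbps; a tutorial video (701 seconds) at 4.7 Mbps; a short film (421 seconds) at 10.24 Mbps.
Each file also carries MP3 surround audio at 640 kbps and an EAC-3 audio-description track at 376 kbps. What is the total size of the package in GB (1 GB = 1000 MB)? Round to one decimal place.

15.7 GB

Audio total: 640 + 376 = 1016 kbps = 1.016 Mbps.
documentary: 14.086 Mbps × 7200 s = 101419.2 Mb
TV episode: 5.896 Mbps × 2580 s = 15211.7 Mb
tutorial video: 5.716 Mbps × 701 s = 4006.9 Mb
short film: 11.256 Mbps × 421 s = 4738.8 Mb
Total: 125376.6 Mb = 15672.1 MB.
= 15.67 GB.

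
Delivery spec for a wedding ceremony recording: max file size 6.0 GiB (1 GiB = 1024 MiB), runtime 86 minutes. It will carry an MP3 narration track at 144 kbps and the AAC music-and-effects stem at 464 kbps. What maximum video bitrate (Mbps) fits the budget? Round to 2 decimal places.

Budget: 6.0 GiB = 51539.6 Mb.
86 min = 5160 s
Total bitrate budget: 51539.6 Mb / 5160 s = 9.988 Mbps.
Audio total: 144 + 464 = 608 kbps = 0.608 Mbps.
Video: 9.988 − 0.608 = 9.380 Mbps.

9.38 Mbps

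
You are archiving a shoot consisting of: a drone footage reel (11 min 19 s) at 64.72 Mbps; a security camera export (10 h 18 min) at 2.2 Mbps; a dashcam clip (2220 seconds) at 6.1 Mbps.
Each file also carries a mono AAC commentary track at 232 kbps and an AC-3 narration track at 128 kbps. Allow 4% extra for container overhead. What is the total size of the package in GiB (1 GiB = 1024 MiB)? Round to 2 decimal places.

18.58 GiB

Audio total: 232 + 128 = 360 kbps = 0.360 Mbps.
drone footage reel: 65.080 Mbps × 679 s × 1.04 = 45956.9 Mb
security camera export: 2.560 Mbps × 37080 s × 1.04 = 98721.8 Mb
dashcam clip: 6.460 Mbps × 2220 s × 1.04 = 14914.8 Mb
Total: 159593.5 Mb = 19949.2 MB.
= 18.58 GiB.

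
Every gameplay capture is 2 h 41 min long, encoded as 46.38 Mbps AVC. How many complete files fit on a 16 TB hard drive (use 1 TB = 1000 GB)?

2 h 41 min = 161 min = 9660 s
Per item: 46.380 Mbps × 9660 s = 448,031 Mb = 56,004 MB.
Capacity: 16 TB = 128,000,000 Mb; 285.69 items → 285 complete.

285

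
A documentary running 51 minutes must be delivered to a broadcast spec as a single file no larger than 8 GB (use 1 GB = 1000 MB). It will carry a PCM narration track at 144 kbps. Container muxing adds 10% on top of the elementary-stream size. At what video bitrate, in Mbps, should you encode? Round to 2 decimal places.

18.87 Mbps

Budget: 8 GB = 64000.0 Mb.
Stream payload after overhead: 64000.0 / 1.10 = 58181.8 Mb.
51 min = 3060 s
Total bitrate budget: 58181.8 Mb / 3060 s = 19.014 Mbps.
Audio: 144 kbps = 0.144 Mbps.
Video: 19.014 − 0.144 = 18.870 Mbps.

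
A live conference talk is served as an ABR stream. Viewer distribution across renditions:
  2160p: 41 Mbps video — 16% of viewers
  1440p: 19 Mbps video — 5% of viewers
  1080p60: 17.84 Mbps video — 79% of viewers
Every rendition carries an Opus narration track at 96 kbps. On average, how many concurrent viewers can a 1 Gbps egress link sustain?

Audio: 96 kbps = 0.096 Mbps.
Average per-viewer bitrate: 0.16×41.096 + 0.05×19.096 + 0.79×17.936 = 21.700 Mbps.
1 Gbps = 1,000 Mbps; 1,000 / 21.700 = 46.08 → 46.

46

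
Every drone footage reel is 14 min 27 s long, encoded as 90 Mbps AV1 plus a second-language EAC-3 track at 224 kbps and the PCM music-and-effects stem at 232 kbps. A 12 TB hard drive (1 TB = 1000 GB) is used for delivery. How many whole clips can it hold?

1224

14 min 27 s = 867 s
Audio total: 224 + 232 = 456 kbps = 0.456 Mbps.
Total bitrate: 90.456 Mbps.
Per item: 90.456 Mbps × 867 s = 78,425 Mb = 9,803 MB.
Capacity: 12 TB = 96,000,000 Mb; 1224.09 items → 1224 complete.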